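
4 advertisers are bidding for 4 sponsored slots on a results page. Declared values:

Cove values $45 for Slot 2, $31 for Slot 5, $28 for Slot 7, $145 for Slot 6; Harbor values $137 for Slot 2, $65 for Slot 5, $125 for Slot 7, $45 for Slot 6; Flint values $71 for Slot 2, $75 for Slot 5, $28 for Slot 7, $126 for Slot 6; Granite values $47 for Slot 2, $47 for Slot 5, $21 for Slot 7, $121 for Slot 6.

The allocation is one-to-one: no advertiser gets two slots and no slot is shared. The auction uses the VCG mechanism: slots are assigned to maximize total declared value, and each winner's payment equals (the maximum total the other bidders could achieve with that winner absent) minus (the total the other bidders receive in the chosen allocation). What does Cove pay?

Efficient allocation: Cove→Slot 6 ($145), Harbor→Slot 7 ($125), Flint→Slot 5 ($75), Granite→Slot 2 ($47); total welfare W = $392.
Cove receives Slot 6 at value $145, so the others get W − 145 = $247.
Without Cove: best allocation of the remaining 3 bidders over all 4 slots is Harbor→Slot 2 ($137), Flint→Slot 5 ($75), Granite→Slot 6 ($121), total $333.
VCG payment = (others' best without Cove) − (others' welfare with Cove) = 333 − 247 = $86.

Cove pays $86.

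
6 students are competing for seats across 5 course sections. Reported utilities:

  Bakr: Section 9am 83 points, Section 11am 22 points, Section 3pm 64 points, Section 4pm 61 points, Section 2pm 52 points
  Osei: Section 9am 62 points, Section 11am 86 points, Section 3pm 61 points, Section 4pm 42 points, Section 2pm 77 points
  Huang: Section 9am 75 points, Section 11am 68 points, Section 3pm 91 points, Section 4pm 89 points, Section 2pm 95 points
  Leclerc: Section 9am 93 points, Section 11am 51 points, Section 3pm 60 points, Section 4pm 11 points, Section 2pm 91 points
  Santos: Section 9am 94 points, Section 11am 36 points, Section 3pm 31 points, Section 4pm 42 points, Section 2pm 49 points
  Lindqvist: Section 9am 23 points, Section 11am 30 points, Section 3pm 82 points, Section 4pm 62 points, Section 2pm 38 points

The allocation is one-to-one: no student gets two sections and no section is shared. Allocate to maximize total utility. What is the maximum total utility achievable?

Optimal: Santos→Section 9am (94 points), Osei→Section 11am (86 points), Lindqvist→Section 3pm (82 points), Huang→Section 4pm (89 points), Leclerc→Section 2pm (91 points) — total 94+86+82+89+91 = 442 points.
Row-greedy (each student in turn takes its best remaining section) gives 366 points, worse by 76.
Next-best assignment: Bakr→Section 9am, Osei→Section 11am, Lindqvist→Section 3pm, Huang→Section 4pm, Leclerc→Section 2pm = 431 points.
No other one-to-one assignment exceeds 442 points.

Maximum total: 442 points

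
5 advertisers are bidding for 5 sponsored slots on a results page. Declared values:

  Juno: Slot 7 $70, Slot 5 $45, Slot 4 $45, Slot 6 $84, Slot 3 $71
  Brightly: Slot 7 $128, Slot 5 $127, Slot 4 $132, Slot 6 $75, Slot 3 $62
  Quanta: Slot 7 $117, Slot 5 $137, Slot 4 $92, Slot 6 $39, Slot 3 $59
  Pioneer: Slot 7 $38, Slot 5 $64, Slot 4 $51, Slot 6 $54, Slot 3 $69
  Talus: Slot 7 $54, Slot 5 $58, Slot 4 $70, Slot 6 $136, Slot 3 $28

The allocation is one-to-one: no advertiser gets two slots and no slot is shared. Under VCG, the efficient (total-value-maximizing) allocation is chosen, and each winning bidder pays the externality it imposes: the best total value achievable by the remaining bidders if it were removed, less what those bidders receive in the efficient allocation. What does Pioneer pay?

Efficient allocation: Juno→Slot 7 ($70), Brightly→Slot 4 ($132), Quanta→Slot 5 ($137), Pioneer→Slot 3 ($69), Talus→Slot 6 ($136); total welfare W = $544.
Pioneer receives Slot 3 at value $69, so the others get W − 69 = $475.
Without Pioneer: best allocation of the remaining 4 bidders over all 5 slots is Juno→Slot 3 ($71), Brightly→Slot 4 ($132), Quanta→Slot 5 ($137), Talus→Slot 6 ($136), total $476.
VCG payment = (others' best without Pioneer) − (others' welfare with Pioneer) = 476 − 475 = $1.

Pioneer pays $1.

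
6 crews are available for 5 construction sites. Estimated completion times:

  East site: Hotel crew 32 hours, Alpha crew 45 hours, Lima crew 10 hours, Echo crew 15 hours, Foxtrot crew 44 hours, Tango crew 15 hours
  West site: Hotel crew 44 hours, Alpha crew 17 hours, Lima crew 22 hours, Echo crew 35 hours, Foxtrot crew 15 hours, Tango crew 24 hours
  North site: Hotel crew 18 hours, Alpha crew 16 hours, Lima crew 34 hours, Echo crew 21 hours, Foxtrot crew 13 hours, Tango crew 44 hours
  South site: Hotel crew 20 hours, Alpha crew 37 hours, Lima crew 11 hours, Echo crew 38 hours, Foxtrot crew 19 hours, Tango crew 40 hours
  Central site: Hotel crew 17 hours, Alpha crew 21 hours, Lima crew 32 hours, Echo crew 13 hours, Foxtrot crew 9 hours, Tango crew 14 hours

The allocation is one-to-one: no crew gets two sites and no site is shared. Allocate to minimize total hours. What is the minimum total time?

Min total: 69 hours

Optimal: Tango crew→East site (15 hours), Alpha crew→West site (17 hours), Foxtrot crew→North site (13 hours), Lima crew→South site (11 hours), Echo crew→Central site (13 hours) — total 15+17+13+11+13 = 69 hours.
Row-greedy (each crew in turn takes its cheapest remaining site) gives 97 hours, worse by 28.
Next-best assignment: Echo crew→East site, Alpha crew→West site, Hotel crew→North site, Lima crew→South site, Foxtrot crew→Central site = 70 hours.
Swapping Alpha crew↔Foxtrot crew (Alpha crew→North site 16 hours, Foxtrot crew→West site 15 hours) adds 1.
Every other assignment is strictly worse.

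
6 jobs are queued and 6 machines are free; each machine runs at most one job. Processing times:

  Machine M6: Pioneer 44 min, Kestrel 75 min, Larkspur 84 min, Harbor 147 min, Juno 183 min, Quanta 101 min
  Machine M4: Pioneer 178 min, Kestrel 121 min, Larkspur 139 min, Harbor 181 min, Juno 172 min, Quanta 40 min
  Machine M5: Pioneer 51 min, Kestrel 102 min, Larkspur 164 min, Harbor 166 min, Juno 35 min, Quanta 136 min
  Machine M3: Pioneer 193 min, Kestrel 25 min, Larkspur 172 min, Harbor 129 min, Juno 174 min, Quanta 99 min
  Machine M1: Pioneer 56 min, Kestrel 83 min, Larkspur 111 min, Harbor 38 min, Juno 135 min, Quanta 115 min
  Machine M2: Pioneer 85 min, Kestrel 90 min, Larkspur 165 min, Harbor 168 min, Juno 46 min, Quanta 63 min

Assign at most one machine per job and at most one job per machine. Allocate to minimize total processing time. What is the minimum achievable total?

Min total: 284 min

Optimal: Pioneer→Machine M5 (51 min), Kestrel→Machine M3 (25 min), Larkspur→Machine M6 (84 min), Harbor→Machine M1 (38 min), Juno→Machine M2 (46 min), Quanta→Machine M4 (40 min) — total 51+25+84+38+46+40 = 284 min.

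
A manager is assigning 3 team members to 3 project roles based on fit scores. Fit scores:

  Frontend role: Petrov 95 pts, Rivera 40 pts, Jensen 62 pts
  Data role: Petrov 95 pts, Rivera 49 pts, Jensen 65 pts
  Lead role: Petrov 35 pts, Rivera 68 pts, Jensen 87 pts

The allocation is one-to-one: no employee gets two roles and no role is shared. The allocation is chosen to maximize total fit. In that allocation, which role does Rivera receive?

Optimal: Petrov→Frontend role (95 pts), Rivera→Data role (49 pts), Jensen→Lead role (87 pts) — total 95+49+87 = 231 pts.
Row-greedy (each employee in turn takes its best remaining role) gives 228 pts, worse by 3.
Next-best assignment: Petrov→Frontend role, Rivera→Lead role, Jensen→Data role = 228 pts.
Rivera's own top role is Lead role (68 pts), but forcing Rivera→Lead role and reassigning the rest optimally gives only 228 pts — worse by 3.

Rivera receives Data role.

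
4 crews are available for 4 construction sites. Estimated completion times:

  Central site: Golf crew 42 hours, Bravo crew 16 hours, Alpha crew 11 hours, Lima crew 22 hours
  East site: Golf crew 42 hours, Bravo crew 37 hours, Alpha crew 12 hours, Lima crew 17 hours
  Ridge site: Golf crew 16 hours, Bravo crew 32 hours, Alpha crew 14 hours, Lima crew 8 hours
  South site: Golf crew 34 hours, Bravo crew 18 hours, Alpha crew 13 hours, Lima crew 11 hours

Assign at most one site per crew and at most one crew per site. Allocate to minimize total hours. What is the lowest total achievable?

Min total: 55 hours

Optimal: Golf crew→Ridge site (16 hours), Bravo crew→Central site (16 hours), Alpha crew→East site (12 hours), Lima crew→South site (11 hours) — total 16+16+12+11 = 55 hours.
Column-greedy (each site in turn goes to its cheapest remaining crew) gives 62 hours, worse by 7.
Every other assignment is strictly worse.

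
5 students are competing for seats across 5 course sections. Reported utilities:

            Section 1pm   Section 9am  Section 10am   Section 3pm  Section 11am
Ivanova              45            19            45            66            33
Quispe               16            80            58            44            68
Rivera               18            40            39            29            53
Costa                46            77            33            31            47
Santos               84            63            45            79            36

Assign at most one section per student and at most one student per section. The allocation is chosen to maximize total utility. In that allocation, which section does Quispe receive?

Quispe receives Section 10am.

This is the linear assignment problem.
Optimal: Ivanova→Section 3pm (66 points), Quispe→Section 10am (58 points), Rivera→Section 11am (53 points), Costa→Section 9am (77 points), Santos→Section 1pm (84 points) — total 66+58+53+77+84 = 338 points.
Max-entry greedy (repeatedly take the single best remaining cell) gives 316 points, worse by 22.
Next-best assignment: Ivanova→Section 3pm, Quispe→Section 11am, Rivera→Section 10am, Costa→Section 9am, Santos→Section 1pm = 334 points.
Every other assignment is strictly worse.
Quispe's own top section is Section 9am (80 points), but forcing Quispe→Section 9am and reassigning the rest optimally gives only 316 points — worse by 22.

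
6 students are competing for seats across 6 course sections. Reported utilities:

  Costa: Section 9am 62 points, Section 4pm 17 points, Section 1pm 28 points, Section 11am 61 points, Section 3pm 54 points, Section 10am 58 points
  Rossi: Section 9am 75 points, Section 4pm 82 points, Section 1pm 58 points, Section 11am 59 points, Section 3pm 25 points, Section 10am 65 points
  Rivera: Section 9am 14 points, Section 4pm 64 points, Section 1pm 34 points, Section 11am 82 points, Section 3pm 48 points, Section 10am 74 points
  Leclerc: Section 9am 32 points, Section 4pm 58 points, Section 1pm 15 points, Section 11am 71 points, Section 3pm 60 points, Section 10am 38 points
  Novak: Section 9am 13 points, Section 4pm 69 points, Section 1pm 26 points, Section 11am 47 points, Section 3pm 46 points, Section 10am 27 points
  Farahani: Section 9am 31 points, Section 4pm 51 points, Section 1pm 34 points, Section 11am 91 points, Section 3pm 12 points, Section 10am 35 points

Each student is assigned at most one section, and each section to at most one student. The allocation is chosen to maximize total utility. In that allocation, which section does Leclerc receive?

This is a one-to-one assignment (maximum-weight bipartite matching).
Optimal: Costa→Section 9am (62 points), Rossi→Section 1pm (58 points), Rivera→Section 10am (74 points), Leclerc→Section 3pm (60 points), Novak→Section 4pm (69 points), Farahani→Section 11am (91 points) — total 62+58+74+60+69+91 = 414 points.
Row-greedy (each student in turn takes its best remaining section) gives 347 points, worse by 67.
Next-best assignment: Costa→Section 1pm, Rossi→Section 9am, Rivera→Section 10am, Leclerc→Section 3pm, Novak→Section 4pm, Farahani→Section 11am = 397 points.
No other one-to-one assignment exceeds 414 points.
Leclerc's own top section is Section 11am (71 points), but forcing Leclerc→Section 11am and reassigning the rest optimally gives only 377 points — worse by 37.

Leclerc receives Section 3pm.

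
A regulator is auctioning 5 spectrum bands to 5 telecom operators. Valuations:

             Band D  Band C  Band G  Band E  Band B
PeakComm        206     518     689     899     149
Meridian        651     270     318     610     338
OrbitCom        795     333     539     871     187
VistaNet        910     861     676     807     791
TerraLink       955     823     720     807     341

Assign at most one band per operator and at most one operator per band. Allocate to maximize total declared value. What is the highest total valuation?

Max total: $3825M

Optimal: PeakComm→Band G ($689M), Meridian→Band D ($651M), OrbitCom→Band E ($871M), VistaNet→Band B ($791M), TerraLink→Band C ($823M) — total 689+651+871+791+823 = $3825M.
Column-greedy (each band in turn goes to its best remaining operator) gives $3714M, worse by 111.
Next-best assignment: PeakComm→Band G, Meridian→Band B, OrbitCom→Band E, VistaNet→Band C, TerraLink→Band D = $3714M.
Swapping OrbitCom↔VistaNet (OrbitCom→Band B $187M, VistaNet→Band E $807M) loses 668.
No other one-to-one assignment exceeds $3825M.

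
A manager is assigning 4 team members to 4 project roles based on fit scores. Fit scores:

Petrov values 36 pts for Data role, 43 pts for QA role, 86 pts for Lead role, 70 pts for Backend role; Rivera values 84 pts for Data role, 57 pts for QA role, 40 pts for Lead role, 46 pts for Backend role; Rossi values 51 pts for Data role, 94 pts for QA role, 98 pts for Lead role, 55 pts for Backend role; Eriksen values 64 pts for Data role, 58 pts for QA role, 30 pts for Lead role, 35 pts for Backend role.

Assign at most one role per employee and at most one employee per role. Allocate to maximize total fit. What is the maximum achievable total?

Maximum total: 310 pts

This is the linear assignment problem.
Optimal: Petrov→Backend role (70 pts), Rivera→Data role (84 pts), Rossi→Lead role (98 pts), Eriksen→QA role (58 pts) — total 70+84+98+58 = 310 pts.
Next-best assignment: Petrov→Lead role, Rivera→Data role, Rossi→QA role, Eriksen→Backend role = 299 pts.
Swapping Rivera↔Petrov (Rivera→Backend role 46 pts, Petrov→Data role 36 pts) loses 72.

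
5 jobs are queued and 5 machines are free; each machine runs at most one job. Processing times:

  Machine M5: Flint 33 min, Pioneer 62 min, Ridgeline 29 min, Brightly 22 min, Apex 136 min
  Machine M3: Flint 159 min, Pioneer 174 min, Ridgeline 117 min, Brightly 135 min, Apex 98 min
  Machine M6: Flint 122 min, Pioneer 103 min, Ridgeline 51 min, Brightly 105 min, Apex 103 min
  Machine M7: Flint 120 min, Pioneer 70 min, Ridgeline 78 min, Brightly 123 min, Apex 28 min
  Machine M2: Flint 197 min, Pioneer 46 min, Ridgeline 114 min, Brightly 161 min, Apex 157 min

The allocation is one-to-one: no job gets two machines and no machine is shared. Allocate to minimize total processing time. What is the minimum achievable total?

Treat this as an assignment problem: match each job to one machine.
Optimal: Flint→Machine M5 (33 min), Pioneer→Machine M2 (46 min), Ridgeline→Machine M6 (51 min), Brightly→Machine M3 (135 min), Apex→Machine M7 (28 min) — total 33+46+51+135+28 = 293 min.
Column-greedy (each machine in turn goes to its cheapest remaining job) gives 438 min, worse by 145.
Every other assignment is strictly worse.

Min total: 293 min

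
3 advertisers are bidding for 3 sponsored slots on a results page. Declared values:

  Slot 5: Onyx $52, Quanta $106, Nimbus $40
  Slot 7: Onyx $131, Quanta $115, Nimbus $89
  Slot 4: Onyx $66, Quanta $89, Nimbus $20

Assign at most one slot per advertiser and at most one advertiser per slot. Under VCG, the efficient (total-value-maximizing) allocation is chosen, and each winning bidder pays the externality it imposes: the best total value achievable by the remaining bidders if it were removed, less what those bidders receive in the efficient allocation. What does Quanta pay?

Quanta pays $16.

Efficient allocation: Onyx→Slot 4 ($66), Quanta→Slot 5 ($106), Nimbus→Slot 7 ($89); total welfare W = $261.
Quanta receives Slot 5 at value $106, so the others get W − 106 = $155.
Without Quanta: best allocation of the remaining 2 bidders over all 3 slots is Onyx→Slot 7 ($131), Nimbus→Slot 5 ($40), total $171.
VCG payment = (others' best without Quanta) − (others' welfare with Quanta) = 171 − 155 = $16.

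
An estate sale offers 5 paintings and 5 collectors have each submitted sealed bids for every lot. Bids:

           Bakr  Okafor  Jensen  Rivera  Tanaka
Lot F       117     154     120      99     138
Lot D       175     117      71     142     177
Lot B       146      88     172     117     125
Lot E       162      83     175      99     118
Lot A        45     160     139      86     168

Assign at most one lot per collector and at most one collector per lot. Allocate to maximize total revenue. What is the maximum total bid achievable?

Optimal: Bakr→Lot E ($162), Okafor→Lot F ($154), Jensen→Lot B ($172), Rivera→Lot D ($142), Tanaka→Lot A ($168) — total 162+154+172+142+168 = $798.

Max total: $798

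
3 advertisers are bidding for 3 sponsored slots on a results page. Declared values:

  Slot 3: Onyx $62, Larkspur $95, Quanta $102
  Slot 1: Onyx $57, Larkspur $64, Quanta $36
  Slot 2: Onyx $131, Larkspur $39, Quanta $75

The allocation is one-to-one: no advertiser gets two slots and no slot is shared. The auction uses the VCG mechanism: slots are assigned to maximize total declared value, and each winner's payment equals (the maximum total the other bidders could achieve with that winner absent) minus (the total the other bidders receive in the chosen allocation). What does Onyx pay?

Efficient allocation: Onyx→Slot 2 ($131), Larkspur→Slot 1 ($64), Quanta→Slot 3 ($102); total welfare W = $297.
Onyx receives Slot 2 at value $131, so the others get W − 131 = $166.
Without Onyx: best allocation of the remaining 2 bidders over all 3 slots is Larkspur→Slot 3 ($95), Quanta→Slot 2 ($75), total $170.
VCG payment = (others' best without Onyx) − (others' welfare with Onyx) = 170 − 166 = $4.

Onyx pays $4.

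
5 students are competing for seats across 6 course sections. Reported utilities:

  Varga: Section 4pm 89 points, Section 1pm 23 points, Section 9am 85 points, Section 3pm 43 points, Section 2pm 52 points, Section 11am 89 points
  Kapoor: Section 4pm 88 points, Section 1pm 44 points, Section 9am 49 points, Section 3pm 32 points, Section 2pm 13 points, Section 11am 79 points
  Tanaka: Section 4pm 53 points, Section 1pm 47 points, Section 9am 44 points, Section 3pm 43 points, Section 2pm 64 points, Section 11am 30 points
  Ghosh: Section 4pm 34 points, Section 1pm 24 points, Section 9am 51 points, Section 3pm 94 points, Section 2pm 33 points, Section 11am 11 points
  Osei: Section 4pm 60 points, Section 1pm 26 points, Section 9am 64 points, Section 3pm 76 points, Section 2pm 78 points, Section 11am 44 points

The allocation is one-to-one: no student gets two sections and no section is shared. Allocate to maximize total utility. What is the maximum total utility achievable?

This is a one-to-one assignment (maximum-weight bipartite matching).
Optimal: Varga→Section 11am (89 points), Kapoor→Section 4pm (88 points), Tanaka→Section 2pm (64 points), Ghosh→Section 3pm (94 points), Osei→Section 9am (64 points) — total 89+88+64+94+64 = 399 points.
Max-entry greedy (repeatedly take the single best remaining cell) gives 387 points, worse by 12.
Checked against all permutations: 399 points is optimal.

Max total: 399 points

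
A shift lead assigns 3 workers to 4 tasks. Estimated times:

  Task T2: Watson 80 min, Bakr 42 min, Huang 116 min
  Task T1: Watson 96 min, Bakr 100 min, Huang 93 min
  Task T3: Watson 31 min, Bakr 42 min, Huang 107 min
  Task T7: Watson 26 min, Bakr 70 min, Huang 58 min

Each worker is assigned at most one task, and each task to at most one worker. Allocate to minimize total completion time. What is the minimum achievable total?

Minimum total: 131 min

Optimal: Watson→Task T3 (31 min), Bakr→Task T2 (42 min), Huang→Task T7 (58 min) — total 31+42+58 = 131 min.
Min-entry greedy (repeatedly take the single cheapest remaining cell) gives 161 min, worse by 30.
Next-best assignment: Watson→Task T7, Bakr→Task T2, Huang→Task T1 = 161 min.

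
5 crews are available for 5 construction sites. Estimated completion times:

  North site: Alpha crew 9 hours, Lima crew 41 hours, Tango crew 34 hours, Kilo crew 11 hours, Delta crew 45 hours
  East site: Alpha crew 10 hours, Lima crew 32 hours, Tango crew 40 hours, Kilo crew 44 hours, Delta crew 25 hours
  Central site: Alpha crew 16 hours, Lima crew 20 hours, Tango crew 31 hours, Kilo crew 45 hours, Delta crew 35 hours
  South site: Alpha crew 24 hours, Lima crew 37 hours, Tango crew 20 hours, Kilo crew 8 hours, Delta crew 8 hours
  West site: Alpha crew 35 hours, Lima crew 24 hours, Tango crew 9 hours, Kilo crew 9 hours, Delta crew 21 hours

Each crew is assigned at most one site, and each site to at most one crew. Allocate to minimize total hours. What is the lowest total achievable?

Optimal: Alpha crew→East site (10 hours), Lima crew→Central site (20 hours), Tango crew→West site (9 hours), Kilo crew→North site (11 hours), Delta crew→South site (8 hours) — total 10+20+9+11+8 = 58 hours.
Row-greedy (each crew in turn takes its cheapest remaining site) gives 71 hours, worse by 13.
Next-best assignment: Alpha crew→North site, Lima crew→Central site, Tango crew→West site, Kilo crew→South site, Delta crew→East site = 71 hours.
Checked against all permutations: 58 hours is optimal.

Min total: 58 hours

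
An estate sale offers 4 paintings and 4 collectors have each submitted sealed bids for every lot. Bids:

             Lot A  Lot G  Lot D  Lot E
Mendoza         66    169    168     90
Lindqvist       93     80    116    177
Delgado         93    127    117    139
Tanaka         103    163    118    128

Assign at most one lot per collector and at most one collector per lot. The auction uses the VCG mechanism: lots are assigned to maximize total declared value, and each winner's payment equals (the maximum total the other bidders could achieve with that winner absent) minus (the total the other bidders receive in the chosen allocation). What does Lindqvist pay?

Lindqvist pays $46.

Efficient allocation: Mendoza→Lot D ($168), Lindqvist→Lot E ($177), Delgado→Lot A ($93), Tanaka→Lot G ($163); total welfare W = $601.
Lindqvist receives Lot E at value $177, so the others get W − 177 = $424.
Without Lindqvist: best allocation of the remaining 3 bidders over all 4 lots is Mendoza→Lot D ($168), Delgado→Lot E ($139), Tanaka→Lot G ($163), total $470.
VCG payment = (others' best without Lindqvist) − (others' welfare with Lindqvist) = 470 − 424 = $46.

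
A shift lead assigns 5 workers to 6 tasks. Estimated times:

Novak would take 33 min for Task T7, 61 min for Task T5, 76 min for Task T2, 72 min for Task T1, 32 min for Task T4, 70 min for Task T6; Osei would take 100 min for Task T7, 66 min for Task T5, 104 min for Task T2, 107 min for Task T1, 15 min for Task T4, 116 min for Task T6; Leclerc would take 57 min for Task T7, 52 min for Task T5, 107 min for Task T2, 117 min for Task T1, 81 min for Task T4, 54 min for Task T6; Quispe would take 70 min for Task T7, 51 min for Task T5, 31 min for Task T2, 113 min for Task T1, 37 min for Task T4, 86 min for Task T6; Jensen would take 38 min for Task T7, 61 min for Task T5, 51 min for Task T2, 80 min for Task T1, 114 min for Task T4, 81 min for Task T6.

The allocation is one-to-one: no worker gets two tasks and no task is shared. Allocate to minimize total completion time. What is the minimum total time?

This is the linear assignment problem.
Optimal: Novak→Task T7 (33 min), Osei→Task T4 (15 min), Leclerc→Task T6 (54 min), Quispe→Task T2 (31 min), Jensen→Task T5 (61 min) — total 33+15+54+31+61 = 194 min.
Min-entry greedy (repeatedly take the single cheapest remaining cell) gives 211 min, worse by 17.

Minimum total: 194 min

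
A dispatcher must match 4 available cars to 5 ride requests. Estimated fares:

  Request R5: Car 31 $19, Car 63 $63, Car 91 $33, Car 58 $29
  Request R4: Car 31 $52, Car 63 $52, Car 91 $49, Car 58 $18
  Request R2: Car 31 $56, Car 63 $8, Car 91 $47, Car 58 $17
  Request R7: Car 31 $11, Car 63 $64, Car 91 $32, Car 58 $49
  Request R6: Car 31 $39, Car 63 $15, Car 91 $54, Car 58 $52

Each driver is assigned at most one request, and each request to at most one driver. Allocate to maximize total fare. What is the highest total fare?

This is the linear assignment problem.
Optimal: Car 31→Request R2 ($56), Car 63→Request R5 ($63), Car 91→Request R6 ($54), Car 58→Request R7 ($49) — total 56+63+54+49 = $222.
Max-entry greedy (repeatedly take the single best remaining cell) gives $203, worse by 19.
Next-best assignment: Car 31→Request R2, Car 63→Request R7, Car 91→Request R4, Car 58→Request R6 = $221.

Max total: $222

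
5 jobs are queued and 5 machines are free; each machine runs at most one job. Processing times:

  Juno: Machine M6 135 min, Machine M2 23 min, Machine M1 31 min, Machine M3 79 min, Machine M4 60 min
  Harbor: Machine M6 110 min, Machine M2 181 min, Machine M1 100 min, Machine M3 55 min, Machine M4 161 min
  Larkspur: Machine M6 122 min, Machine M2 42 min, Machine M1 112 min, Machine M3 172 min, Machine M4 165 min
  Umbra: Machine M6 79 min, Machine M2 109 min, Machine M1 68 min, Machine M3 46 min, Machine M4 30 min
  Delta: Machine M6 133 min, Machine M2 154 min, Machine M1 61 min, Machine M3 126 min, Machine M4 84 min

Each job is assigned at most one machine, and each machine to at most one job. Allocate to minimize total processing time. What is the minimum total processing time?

Minimum total: 291 min

Optimal: Juno→Machine M2 (23 min), Harbor→Machine M3 (55 min), Larkspur→Machine M6 (122 min), Umbra→Machine M4 (30 min), Delta→Machine M1 (61 min) — total 23+55+122+30+61 = 291 min.
Column-greedy (each machine in turn goes to its cheapest remaining job) gives 383 min, worse by 92.
Swapping Harbor↔Umbra (Harbor→Machine M4 161 min, Umbra→Machine M3 46 min) adds 122.
No other one-to-one assignment undercuts 291 min.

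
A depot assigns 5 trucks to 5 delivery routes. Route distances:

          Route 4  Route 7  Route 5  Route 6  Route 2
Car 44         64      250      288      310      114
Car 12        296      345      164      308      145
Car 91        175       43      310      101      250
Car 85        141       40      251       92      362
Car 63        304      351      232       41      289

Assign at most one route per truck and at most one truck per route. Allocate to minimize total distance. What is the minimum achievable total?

Min total: 503 km

This is the linear assignment problem.
Optimal: Car 44→Route 2 (114 km), Car 12→Route 5 (164 km), Car 91→Route 7 (43 km), Car 85→Route 4 (141 km), Car 63→Route 6 (41 km) — total 114+164+43+141+41 = 503 km.
Column-greedy (each route in turn goes to its cheapest remaining truck) gives 559 km, worse by 56.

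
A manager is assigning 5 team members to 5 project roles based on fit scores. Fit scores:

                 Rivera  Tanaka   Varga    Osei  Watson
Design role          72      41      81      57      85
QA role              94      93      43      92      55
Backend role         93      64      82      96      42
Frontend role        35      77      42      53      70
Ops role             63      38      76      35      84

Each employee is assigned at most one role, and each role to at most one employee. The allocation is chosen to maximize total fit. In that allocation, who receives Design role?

Varga receives Design role.

Optimal: Rivera→QA role (94 pts), Tanaka→Frontend role (77 pts), Varga→Design role (81 pts), Osei→Backend role (96 pts), Watson→Ops role (84 pts) — total 94+77+81+96+84 = 432 pts.
Max-entry greedy (repeatedly take the single best remaining cell) gives 428 pts, worse by 4.
Varga's own top role is Backend role (82 pts), but forcing Varga→Backend role and reassigning the rest optimally gives only 407 pts — worse by 25.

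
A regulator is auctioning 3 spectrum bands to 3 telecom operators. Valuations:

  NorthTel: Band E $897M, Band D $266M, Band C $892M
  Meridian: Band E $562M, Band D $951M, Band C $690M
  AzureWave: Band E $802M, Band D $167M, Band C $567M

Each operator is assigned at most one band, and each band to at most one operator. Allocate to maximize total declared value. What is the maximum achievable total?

Optimal: NorthTel→Band C ($892M), Meridian→Band D ($951M), AzureWave→Band E ($802M) — total 892+951+802 = $2645M.
Next-best assignment: NorthTel→Band E, Meridian→Band D, AzureWave→Band C = $2415M.
Checked against all permutations: $2645M is optimal.

Maximum total: $2645M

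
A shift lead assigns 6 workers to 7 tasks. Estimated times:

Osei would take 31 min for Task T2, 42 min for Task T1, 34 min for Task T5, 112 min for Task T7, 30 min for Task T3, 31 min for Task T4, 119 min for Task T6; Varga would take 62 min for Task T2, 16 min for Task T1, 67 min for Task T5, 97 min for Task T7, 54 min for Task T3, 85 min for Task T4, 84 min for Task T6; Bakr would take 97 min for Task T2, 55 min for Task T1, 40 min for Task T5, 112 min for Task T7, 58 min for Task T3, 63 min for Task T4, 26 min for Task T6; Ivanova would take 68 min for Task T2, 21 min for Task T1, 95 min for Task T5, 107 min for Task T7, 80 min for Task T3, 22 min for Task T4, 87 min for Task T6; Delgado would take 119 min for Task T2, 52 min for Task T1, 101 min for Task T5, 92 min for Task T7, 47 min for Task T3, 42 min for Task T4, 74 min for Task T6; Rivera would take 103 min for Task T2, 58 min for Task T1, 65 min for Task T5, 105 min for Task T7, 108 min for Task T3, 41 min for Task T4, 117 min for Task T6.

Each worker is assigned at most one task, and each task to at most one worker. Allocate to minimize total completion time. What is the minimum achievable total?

Optimal: Osei→Task T2 (31 min), Varga→Task T1 (16 min), Bakr→Task T6 (26 min), Ivanova→Task T4 (22 min), Delgado→Task T3 (47 min), Rivera→Task T5 (65 min) — total 31+16+26+22+47+65 = 207 min.
Row-greedy (each worker in turn takes its cheapest remaining task) gives 251 min, worse by 44.
Every other assignment is strictly worse.

Minimum total: 207 min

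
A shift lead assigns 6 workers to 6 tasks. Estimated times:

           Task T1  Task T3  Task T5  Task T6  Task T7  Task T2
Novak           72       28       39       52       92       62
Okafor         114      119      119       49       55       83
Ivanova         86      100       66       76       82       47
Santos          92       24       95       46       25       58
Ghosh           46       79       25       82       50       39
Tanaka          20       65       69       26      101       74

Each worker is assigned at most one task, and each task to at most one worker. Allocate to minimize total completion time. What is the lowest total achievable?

Minimum total: 194 min

This is the linear assignment problem.
Optimal: Novak→Task T3 (28 min), Okafor→Task T6 (49 min), Ivanova→Task T2 (47 min), Santos→Task T7 (25 min), Ghosh→Task T5 (25 min), Tanaka→Task T1 (20 min) — total 28+49+47+25+25+20 = 194 min.
Column-greedy (each task in turn goes to its cheapest remaining worker) gives 262 min, worse by 68.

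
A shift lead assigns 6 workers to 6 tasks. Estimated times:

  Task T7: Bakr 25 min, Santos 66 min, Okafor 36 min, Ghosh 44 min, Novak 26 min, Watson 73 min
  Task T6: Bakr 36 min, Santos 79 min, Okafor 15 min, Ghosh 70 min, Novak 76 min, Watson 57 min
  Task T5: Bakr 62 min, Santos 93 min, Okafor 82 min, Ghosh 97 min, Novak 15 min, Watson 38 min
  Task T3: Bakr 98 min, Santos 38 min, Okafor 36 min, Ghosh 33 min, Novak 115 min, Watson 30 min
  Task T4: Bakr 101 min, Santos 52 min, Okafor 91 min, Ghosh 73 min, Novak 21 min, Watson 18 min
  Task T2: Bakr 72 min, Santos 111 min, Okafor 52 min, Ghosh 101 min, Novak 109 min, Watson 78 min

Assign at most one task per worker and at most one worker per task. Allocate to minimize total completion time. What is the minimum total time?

Min total: 202 min

Treat this as an assignment problem: match each worker to one task.
Optimal: Bakr→Task T2 (72 min), Santos→Task T3 (38 min), Okafor→Task T6 (15 min), Ghosh→Task T7 (44 min), Novak→Task T5 (15 min), Watson→Task T4 (18 min) — total 72+38+15+44+15+18 = 202 min.
Row-greedy (each worker in turn takes its cheapest remaining task) gives 244 min, worse by 42.
Next-best assignment: Bakr→Task T6, Santos→Task T3, Okafor→Task T2, Ghosh→Task T7, Novak→Task T5, Watson→Task T4 = 203 min.
Every other assignment is strictly worse.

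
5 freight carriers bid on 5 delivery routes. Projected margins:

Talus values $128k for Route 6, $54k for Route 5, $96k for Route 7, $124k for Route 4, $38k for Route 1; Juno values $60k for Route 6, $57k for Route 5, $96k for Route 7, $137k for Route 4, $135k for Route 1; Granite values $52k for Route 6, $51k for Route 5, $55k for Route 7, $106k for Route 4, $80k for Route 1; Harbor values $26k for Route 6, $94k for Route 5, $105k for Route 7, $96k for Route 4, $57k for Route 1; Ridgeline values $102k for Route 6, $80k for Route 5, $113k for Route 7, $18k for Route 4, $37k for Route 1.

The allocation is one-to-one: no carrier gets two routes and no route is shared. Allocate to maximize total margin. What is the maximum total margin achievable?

Maximum total: $576k

Treat this as an assignment problem: match each carrier to one route.
Optimal: Talus→Route 6 ($128k), Juno→Route 1 ($135k), Granite→Route 4 ($106k), Harbor→Route 5 ($94k), Ridgeline→Route 7 ($113k) — total 128+135+106+94+113 = $576k.
Row-greedy (each carrier in turn takes its best remaining route) gives $530k, worse by 46.
Every other assignment is strictly worse.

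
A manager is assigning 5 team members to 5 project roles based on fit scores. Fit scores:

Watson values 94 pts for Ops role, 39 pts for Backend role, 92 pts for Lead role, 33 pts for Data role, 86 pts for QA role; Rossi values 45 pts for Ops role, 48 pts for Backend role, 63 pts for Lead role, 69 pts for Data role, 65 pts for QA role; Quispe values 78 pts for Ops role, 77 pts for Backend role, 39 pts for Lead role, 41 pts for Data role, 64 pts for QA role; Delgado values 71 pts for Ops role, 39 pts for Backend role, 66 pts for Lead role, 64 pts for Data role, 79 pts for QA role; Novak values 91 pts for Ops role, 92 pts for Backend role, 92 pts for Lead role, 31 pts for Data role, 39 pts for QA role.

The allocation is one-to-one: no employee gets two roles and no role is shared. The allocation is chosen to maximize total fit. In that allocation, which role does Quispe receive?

Optimal: Watson→Ops role (94 pts), Rossi→Data role (69 pts), Quispe→Backend role (77 pts), Delgado→QA role (79 pts), Novak→Lead role (92 pts) — total 94+69+77+79+92 = 411 pts.
Max-entry greedy (repeatedly take the single best remaining cell) gives 373 pts, worse by 38.
Swapping Quispe↔Rossi (Quispe→Data role 41 pts, Rossi→Backend role 48 pts) loses 57.
Quispe's own top role is Ops role (78 pts), but forcing Quispe→Ops role and reassigning the rest optimally gives only 410 pts — worse by 1.

Quispe receives Backend role.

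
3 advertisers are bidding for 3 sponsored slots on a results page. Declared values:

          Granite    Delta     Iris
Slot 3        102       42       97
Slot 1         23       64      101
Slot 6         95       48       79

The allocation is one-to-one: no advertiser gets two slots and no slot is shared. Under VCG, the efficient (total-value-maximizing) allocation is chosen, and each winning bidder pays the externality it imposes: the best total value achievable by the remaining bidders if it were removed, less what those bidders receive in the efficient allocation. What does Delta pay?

Efficient allocation: Granite→Slot 6 ($95), Delta→Slot 1 ($64), Iris→Slot 3 ($97); total welfare W = $256.
Delta receives Slot 1 at value $64, so the others get W − 64 = $192.
Without Delta: best allocation of the remaining 2 bidders over all 3 slots is Granite→Slot 3 ($102), Iris→Slot 1 ($101), total $203.
VCG payment = (others' best without Delta) − (others' welfare with Delta) = 203 − 192 = $11.

Delta pays $11.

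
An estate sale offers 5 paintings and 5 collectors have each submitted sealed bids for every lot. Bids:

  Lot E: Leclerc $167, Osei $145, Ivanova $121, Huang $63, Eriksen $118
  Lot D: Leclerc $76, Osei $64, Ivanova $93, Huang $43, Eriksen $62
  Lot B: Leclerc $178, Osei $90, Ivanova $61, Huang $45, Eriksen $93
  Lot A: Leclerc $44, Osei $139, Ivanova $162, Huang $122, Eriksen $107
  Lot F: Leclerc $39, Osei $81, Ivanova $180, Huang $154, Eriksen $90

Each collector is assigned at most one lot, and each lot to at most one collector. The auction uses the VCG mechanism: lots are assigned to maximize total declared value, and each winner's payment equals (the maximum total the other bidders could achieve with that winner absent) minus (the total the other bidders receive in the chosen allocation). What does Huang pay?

Huang pays $68.

Efficient allocation: Leclerc→Lot B ($178), Osei→Lot E ($145), Ivanova→Lot A ($162), Huang→Lot F ($154), Eriksen→Lot D ($62); total welfare W = $701.
Huang receives Lot F at value $154, so the others get W − 154 = $547.
Without Huang: best allocation of the remaining 4 bidders over all 5 lots is Leclerc→Lot B ($178), Osei→Lot A ($139), Ivanova→Lot F ($180), Eriksen→Lot E ($118), total $615.
VCG payment = (others' best without Huang) − (others' welfare with Huang) = 615 − 547 = $68.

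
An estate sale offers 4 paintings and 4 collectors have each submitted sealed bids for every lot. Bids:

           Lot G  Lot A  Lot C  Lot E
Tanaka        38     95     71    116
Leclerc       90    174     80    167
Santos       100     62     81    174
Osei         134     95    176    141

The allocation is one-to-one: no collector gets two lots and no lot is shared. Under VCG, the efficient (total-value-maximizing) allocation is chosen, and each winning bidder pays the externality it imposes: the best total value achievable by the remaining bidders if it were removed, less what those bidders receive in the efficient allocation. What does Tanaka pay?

Tanaka pays $74.

Efficient allocation: Tanaka→Lot E ($116), Leclerc→Lot A ($174), Santos→Lot G ($100), Osei→Lot C ($176); total welfare W = $566.
Tanaka receives Lot E at value $116, so the others get W − 116 = $450.
Without Tanaka: best allocation of the remaining 3 bidders over all 4 lots is Leclerc→Lot A ($174), Santos→Lot E ($174), Osei→Lot C ($176), total $524.
VCG payment = (others' best without Tanaka) − (others' welfare with Tanaka) = 524 − 450 = $74.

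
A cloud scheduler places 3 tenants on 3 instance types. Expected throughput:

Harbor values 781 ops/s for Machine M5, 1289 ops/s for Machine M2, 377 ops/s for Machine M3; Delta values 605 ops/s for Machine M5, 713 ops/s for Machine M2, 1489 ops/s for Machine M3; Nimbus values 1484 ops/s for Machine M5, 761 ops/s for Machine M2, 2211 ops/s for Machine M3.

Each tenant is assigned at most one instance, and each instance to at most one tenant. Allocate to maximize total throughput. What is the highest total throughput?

Treat this as an assignment problem: match each tenant to one instance.
Optimal: Harbor→Machine M2 (1289 ops/s), Delta→Machine M3 (1489 ops/s), Nimbus→Machine M5 (1484 ops/s) — total 1289+1489+1484 = 4262 ops/s.
Every other assignment is strictly worse.

Max total: 4262 ops/s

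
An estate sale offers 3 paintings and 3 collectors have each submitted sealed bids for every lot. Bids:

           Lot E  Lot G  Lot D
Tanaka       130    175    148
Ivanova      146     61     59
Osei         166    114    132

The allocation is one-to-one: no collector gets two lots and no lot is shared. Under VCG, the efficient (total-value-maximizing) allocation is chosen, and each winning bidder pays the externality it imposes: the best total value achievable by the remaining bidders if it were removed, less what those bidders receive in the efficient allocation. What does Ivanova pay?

Efficient allocation: Tanaka→Lot G ($175), Ivanova→Lot E ($146), Osei→Lot D ($132); total welfare W = $453.
Ivanova receives Lot E at value $146, so the others get W − 146 = $307.
Without Ivanova: best allocation of the remaining 2 bidders over all 3 lots is Tanaka→Lot G ($175), Osei→Lot E ($166), total $341.
VCG payment = (others' best without Ivanova) − (others' welfare with Ivanova) = 341 − 307 = $34.

Ivanova pays $34.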